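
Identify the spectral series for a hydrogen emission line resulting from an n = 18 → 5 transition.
Pfund series

The spectral series in hydrogen are named based on the final (lower) energy level:
- Lyman series: n_final = 1 (ultraviolet)
- Balmer series: n_final = 2 (visible/near-UV)
- Paschen series: n_final = 3 (infrared)
- Brackett series: n_final = 4 (infrared)
- Pfund series: n_final = 5 (far infrared)

Since this transition ends at n = 5, it belongs to the Pfund series.

For reference, this 18 → 5 line has photon energy
ΔE = 13.6057 eV × (1/5² - 1/18²) = 0.5022350988 eV,
corresponding to wavelength λ = hc/ΔE = 1239.84 eV·nm / 0.5022350988 eV = 2468.6447 nm in the far infrared region.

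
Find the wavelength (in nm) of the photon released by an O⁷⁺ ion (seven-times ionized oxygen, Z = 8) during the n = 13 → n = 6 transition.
65.133189 nm

First, find the transition energy using E_n = -13.6057 Z² / n² eV:
E_13 = -13.6057 × 8² / 13² = -5.15245444 eV
E_6 = -13.6057 × 8² / 6² = -24.18791111 eV

Photon energy: |ΔE| = |E_6 - E_13| = 19.03545667 eV

Convert to wavelength using E = hc/λ with hc = 1239.84 eV·nm:
λ = hc/E = 1239.84 eV·nm / 19.03545667 eV
λ = 65.133189 nm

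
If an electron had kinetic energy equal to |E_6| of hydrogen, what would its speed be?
3.65e+05 m/s (or 0.121623% of c)

The binding energy at n = 6 for hydrogen is:
E_6 = -13.6057/6² = -0.37793611 eV
|E_6| = 0.37793611 eV

Convert to Joules:
KE = 0.37793611 eV × (1.602177 × 10⁻¹⁹ J/eV) = 6.0552e-20 J

Using KE = ½mv²:
v = √(2·KE/m_e)
v = √(2 × 6.0552e-20 J / 9.10938 × 10⁻³¹ kg)
v = 3.65e+05 m/s

This is approximately 0.121623% the speed of light.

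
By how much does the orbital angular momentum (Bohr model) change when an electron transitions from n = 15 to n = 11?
4.21829e-34 J·s (or 4ℏ)

In the Bohr model, L_n = nℏ where ℏ = 1.0545718e-34 J·s.

L_15 = 15ℏ = 1.5818577e-33 J·s
L_11 = 11ℏ = 1.1600290e-33 J·s

ΔL = L_15 - L_11 = (15 - 11)ℏ = 4ℏ
ΔL = 4 × 1.0545718e-34 J·s = 4.21829e-34 J·s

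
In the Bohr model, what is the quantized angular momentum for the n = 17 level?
1.79e-33 J·s (or 17ℏ)

In the Bohr model, angular momentum is quantized:
L = nℏ

where ℏ = h/(2π) = 1.0546e-34 J·s

For n = 17:
L = 17 × 1.0546e-34 J·s
L = 1.79e-33 J·s

This can also be written as L = 17ℏ.
The angular momentum is an integer multiple of the reduced Planck constant.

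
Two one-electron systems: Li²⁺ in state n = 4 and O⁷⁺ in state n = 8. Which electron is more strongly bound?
O⁷⁺ at n = 8 (E = -13.605700 eV)

Using E_n = -13.6057 Z² / n² eV:

Li²⁺ (Z = 3) at n = 4:
E = -13.6057 × 3² / 4² = -13.6057 × 9 / 16 = -7.653206250 eV

O⁷⁺ (Z = 8) at n = 8:
E = -13.6057 × 8² / 8² = -13.6057 × 64 / 64 = -13.605700000 eV

Since -13.605700000 eV < -7.653206250 eV,
O⁷⁺ at n = 8 is more tightly bound (requires more energy to ionize).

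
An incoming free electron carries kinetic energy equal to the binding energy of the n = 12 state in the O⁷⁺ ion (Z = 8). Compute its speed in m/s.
1.4585e+06 m/s (or 0.49% of c)

The binding energy at n = 12 for O⁷⁺ is:
E_12 = -13.6057 × 8²/12² = -6.0469778 eV
|E_12| = 6.0469778 eV

Convert to Joules:
KE = 6.0469778 eV × (1.602177 × 10⁻¹⁹ J/eV) = 9.688329e-19 J

Using KE = ½mv²:
v = √(2·KE/m_e)
v = √(2 × 9.688329e-19 J / 9.10938 × 10⁻³¹ kg)
v = 1.4585e+06 m/s

This is approximately 0.49% the speed of light.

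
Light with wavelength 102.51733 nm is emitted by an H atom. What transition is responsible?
n = 3 → n = 1

First, find the photon energy from the wavelength (hc = 1239.84 eV·nm):
E = hc/λ = 1239.84 eV·nm / 102.51733 nm = 12.093955 eV

The energy levels of hydrogen satisfy E_n = -13.6057 / n² eV, so an emission n_i → n_f releases
ΔE = 13.6057 × (1/n_f² − 1/n_i²) eV.

Setting ΔE equal to the photon energy:
1/n_f² − 1/n_i² = 12.093955 / 13.6057 = 0.88888885

Since 1/n_i² must be positive, we need 1/n_f² > 0.88888885, i.e. n_f ≤ 1. For each allowed n_f, solve n_i = (1/n_f² − 0.88888885)^(−1/2) and check whether it is a whole number:
  n_f = 1: 1/n_i² = 1.00000000 − 0.88888885 = 0.11111115 → n_i = 3.000  → integer, n_i = 3 ✓

Only n_f = 1 gives an integer upper level, n_i = 3.

The transition is from n = 3 to n = 1 (emission).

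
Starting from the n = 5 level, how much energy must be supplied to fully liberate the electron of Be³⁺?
8.7076 eV

The ionization energy is the energy needed to remove the electron completely (n → ∞).

For a hydrogen-like ion with Z = 4, E_n = -13.6057 Z² / n² eV.

At n = 5: E_5 = -13.6057 × 4² / 5² = -8.7076480 eV
At n = ∞: E_∞ = 0 eV

Ionization energy = E_∞ - E_5 = 0 - (-8.7076480) = 8.7076480 eV
Ionization energy ≈ 8.7076 eV

This is also called the binding energy of the electron in state n = 5.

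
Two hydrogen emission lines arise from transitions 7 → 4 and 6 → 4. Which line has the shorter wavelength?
7 → 4

Calculate the energy for each transition:

Transition 7 → 4:
ΔE₁ = |E_4 - E_7| = |-13.6057/4² - (-13.6057/7²)|
ΔE₁ = |-0.85035625 - (-0.27766735)| = 0.57269 eV

Transition 6 → 4:
ΔE₂ = |E_4 - E_6| = |-13.6057/4² - (-13.6057/6²)|
ΔE₂ = |-0.85035625 - (-0.37793611)| = 0.47242 eV

Since 0.57269 eV > 0.47242 eV, the transition 7 → 4 emits the more energetic photon.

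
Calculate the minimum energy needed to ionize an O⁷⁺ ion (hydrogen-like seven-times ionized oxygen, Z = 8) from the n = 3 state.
96.75 eV

The ionization energy is the energy needed to remove the electron completely (n → ∞).

For a hydrogen-like ion with Z = 8, E_n = -13.6057 Z² / n² eV.

At n = 3: E_3 = -13.6057 × 8² / 3² = -96.75164 eV
At n = ∞: E_∞ = 0 eV

Ionization energy = E_∞ - E_3 = 0 - (-96.75164) = 96.75164 eV
Ionization energy ≈ 96.75 eV

This is also called the binding energy of the electron in state n = 3.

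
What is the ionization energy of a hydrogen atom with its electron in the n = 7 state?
0.2777 eV

The ionization energy is the energy needed to remove the electron completely (n → ∞).

For hydrogen, E_n = -13.6057 eV / n².

At n = 7: E_7 = -13.6057 / 7² = -0.2776673 eV
At n = ∞: E_∞ = 0 eV

Ionization energy = E_∞ - E_7 = 0 - (-0.2776673) = 0.2776673 eV
Ionization energy ≈ 0.2777 eV

This is also called the binding energy of the electron in state n = 7.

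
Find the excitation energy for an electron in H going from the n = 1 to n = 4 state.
12.755344 eV

The energy levels of a hydrogen-like atom are E_n = -13.6057 eV / n².

Energy at n = 1: E_1 = -13.6057 / 1² = -13.605700000 eV
Energy at n = 4: E_4 = -13.6057 / 4² = -0.850356250 eV

The excitation energy is the difference:
ΔE = E_4 - E_1
ΔE = -0.850356250 - (-13.605700000)
ΔE = 12.755344 eV

Since this is positive, energy must be absorbed (photon absorption).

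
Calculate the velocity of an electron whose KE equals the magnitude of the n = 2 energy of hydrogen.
1.0938e+06 m/s (or 0.364868% of c)

The binding energy at n = 2 for hydrogen is:
E_2 = -13.6057/2² = -3.40142500 eV
|E_2| = 3.40142500 eV

Convert to Joules:
KE = 3.40142500 eV × (1.602177 × 10⁻¹⁹ J/eV) = 5.449685e-19 J

Using KE = ½mv²:
v = √(2·KE/m_e)
v = √(2 × 5.449685e-19 J / 9.10938 × 10⁻³¹ kg)
v = 1.0938e+06 m/s

This is approximately 0.364868% the speed of light.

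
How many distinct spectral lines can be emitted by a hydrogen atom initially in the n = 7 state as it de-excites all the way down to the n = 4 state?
6

The electron can occupy levels n = 4, 5, ..., 7 during de-excitation — that is m = 7 - 4 + 1 = 4 distinct levels.

The number of distinct spectral lines equals the number of ways to choose 2 of these m levels (each pair gives one possible emission transition):

Number of lines = m(m-1)/2 = 4×3/2 = 6

These correspond to all possible transitions between the 4 levels:
7 → 6, 7 → 5, 7 → 4, 6 → 5, 6 → 4, 5 → 4

Each transition produces a photon with a unique energy (and thus wavelength). This count does not depend on Z.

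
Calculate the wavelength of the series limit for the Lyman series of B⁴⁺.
3.6451 nm

The series limit corresponds to the transition from n = ∞ to n = 1.
This is the highest energy (shortest wavelength) transition in the Lyman series.

E_∞ = 0 eV
E_1 = -13.6057 × 5² / 1² = -340.142500 eV

Energy at series limit:
ΔE = E_∞ - E_1 = 0 - (-340.142500) = 340.142500 eV
λ = hc/E = 1239.84 eV·nm / 340.142500 eV = 3.6451 nm

This energy equals the ionization energy from the n = 1 state of B⁴⁺.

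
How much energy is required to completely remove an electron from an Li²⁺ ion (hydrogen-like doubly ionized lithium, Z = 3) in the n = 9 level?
1.5117 eV

The ionization energy is the energy needed to remove the electron completely (n → ∞).

For a hydrogen-like ion with Z = 3, E_n = -13.6057 Z² / n² eV.

At n = 9: E_9 = -13.6057 × 3² / 9² = -1.5117444 eV
At n = ∞: E_∞ = 0 eV

Ionization energy = E_∞ - E_9 = 0 - (-1.5117444) = 1.5117444 eV
Ionization energy ≈ 1.5117 eV

This is also called the binding energy of the electron in state n = 9.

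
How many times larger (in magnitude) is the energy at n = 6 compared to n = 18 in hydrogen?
9.000000

Using E_n = -13.6057 Z² / n² eV with Z = 1:

E_6 = -13.6057 / 6² = -13.6057 / 36 = -0.377936111111 eV
E_18 = -13.6057 / 18² = -13.6057 / 324 = -0.041992901235 eV

The ratio is:
E_6/E_18 = (-0.377936111111) / (-0.041992901235)
E_6/E_18 = (-13.6057/36) / (-13.6057/324)
E_6/E_18 = 324/36
E_6/E_18 = 9.000000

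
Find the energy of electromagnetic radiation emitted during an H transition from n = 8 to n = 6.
0.17 eV

The energy levels are E_n = -13.6057 eV / n².

Energy at n = 8: E_8 = -13.6057 / 8² = -0.21259 eV
Energy at n = 6: E_6 = -13.6057 / 6² = -0.37794 eV

For emission (electron falling to lower state), the photon energy is:
E_photon = E_8 - E_6 = |-0.21259 - (-0.37794)|
E_photon = 0.17 eV

This energy is carried away by the emitted photon.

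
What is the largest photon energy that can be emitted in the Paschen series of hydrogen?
1.51174 eV

The series limit corresponds to the transition from n = ∞ to n = 3.
This is the highest energy (shortest wavelength) transition in the Paschen series.

E_∞ = 0 eV
E_3 = -13.6057 / 3² = -1.51174 eV

Energy at series limit:
ΔE = E_∞ - E_3 = 0 - (-1.51174) = 1.51174 eV

This energy equals the ionization energy from the n = 3 state of hydrogen.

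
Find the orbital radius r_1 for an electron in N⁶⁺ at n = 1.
0.00756 nm (or 0.07560 Å)

The Bohr radius formula is:
r_n = n² a₀ / Z

where a₀ = 0.05291772 nm is the Bohr radius.

For N⁶⁺ (Z = 7) at n = 1:
r_1 = 1² × 0.05291772 nm / 7
r_1 = 1 × 0.05291772 nm / 7
r_1 = 0.052918 nm / 7
r_1 = 0.00756 nm

The electron orbits at approximately 0.00756 nm from the nucleus.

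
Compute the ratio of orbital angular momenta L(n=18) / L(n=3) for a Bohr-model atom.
6.00

In the Bohr model, L_n = nℏ, so the ratio is purely the ratio of quantum numbers:

L_18/L_3 = 18ℏ / 3ℏ = 18/3 = 6.00

The angular momentum scales linearly with n.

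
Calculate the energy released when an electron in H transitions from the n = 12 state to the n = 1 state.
13.51122 eV

The energy levels are E_n = -13.6057 eV / n².

Energy at n = 12: E_12 = -13.6057 / 12² = -0.09448403 eV
Energy at n = 1: E_1 = -13.6057 / 1² = -13.60570000 eV

For emission (electron falling to lower state), the photon energy is:
E_photon = E_12 - E_1 = |-0.09448403 - (-13.60570000)|
E_photon = 13.51122 eV

This energy is carried away by the emitted photon.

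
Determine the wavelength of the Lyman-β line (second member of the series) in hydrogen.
102.517 nm

The lines of a series are numbered from the longest wavelength (smallest ΔE) outward; the second line is the transition from n = n_f + 2 to n_f.
The Lyman series has all transitions ending at n_f = 1.

For H, the second line (β-line) is the jump from n = 3 to n = 1:
E_3 = -13.6057 / 3² = -1.511744 eV
E_1 = -13.6057 / 1² = -13.605700 eV
ΔE = E_3 - E_1 = 12.093956 eV

λ = hc/E = 1239.84 eV·nm / 12.093956 eV
λ = 102.517 nm

This is the β-line of the Lyman series in H.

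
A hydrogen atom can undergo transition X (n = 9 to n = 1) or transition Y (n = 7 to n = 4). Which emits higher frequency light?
9 → 1

Calculate the energy for each transition:

Transition 9 → 1:
ΔE₁ = |E_1 - E_9| = |-13.6057/1² - (-13.6057/9²)|
ΔE₁ = |-13.605700000 - (-0.167971605)| = 13.437728 eV

Transition 7 → 4:
ΔE₂ = |E_4 - E_7| = |-13.6057/4² - (-13.6057/7²)|
ΔE₂ = |-0.850356250 - (-0.277667347)| = 0.572689 eV

Since 13.437728 eV > 0.572689 eV, the transition 9 → 1 emits the more energetic photon.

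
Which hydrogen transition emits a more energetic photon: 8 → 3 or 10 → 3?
10 → 3

Calculate the energy for each transition:

Transition 8 → 3:
ΔE₁ = |E_3 - E_8| = |-13.6057/3² - (-13.6057/8²)|
ΔE₁ = |-1.51174444 - (-0.21258906)| = 1.29916 eV

Transition 10 → 3:
ΔE₂ = |E_3 - E_10| = |-13.6057/3² - (-13.6057/10²)|
ΔE₂ = |-1.51174444 - (-0.13605700)| = 1.37569 eV

Since 1.37569 eV > 1.29916 eV, the transition 10 → 3 emits the more energetic photon.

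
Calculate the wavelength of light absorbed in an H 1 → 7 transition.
93.02498 nm

First, find the transition energy using E_n = -13.6057 / n² eV:
E_1 = -13.6057 / 1² = -13.6057000 eV
E_7 = -13.6057 / 7² = -0.2776673 eV

Photon energy: |ΔE| = |E_7 - E_1| = 13.3280327 eV

Convert to wavelength using E = hc/λ with hc = 1239.84 eV·nm:
λ = hc/E = 1239.84 eV·nm / 13.3280327 eV
λ = 93.02498 nm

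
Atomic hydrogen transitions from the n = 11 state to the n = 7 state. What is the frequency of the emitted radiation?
4.00e+13 Hz

First, find the transition energy:
E_11 = -13.6057 / 11² = -0.112444 eV
E_7 = -13.6057 / 7² = -0.277667 eV
|ΔE| = |E_7 - E_11| = 0.165223 eV

Convert to Joules: E = 0.165223 eV × (1.602177 × 10⁻¹⁹ J/eV) = 2.6472e-20 J

Using E = hf:
f = E/h = 2.6472e-20 J / (6.62607 × 10⁻³⁴ J·s)
f = 4.00e+13 Hz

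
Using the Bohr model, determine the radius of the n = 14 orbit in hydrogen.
10.3719 nm (or 103.7187 Å)

The Bohr radius formula is:
r_n = n² a₀ / Z

where a₀ = 0.0529177 nm is the Bohr radius.

For H (Z = 1) at n = 14:
r_14 = 14² × 0.0529177 nm / 1
r_14 = 196 × 0.0529177 nm / 1
r_14 = 10.37187 nm / 1
r_14 = 10.3719 nm

The electron orbits at approximately 10.3719 nm from the nucleus.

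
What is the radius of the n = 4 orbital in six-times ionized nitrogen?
0.120955 nm (or 1.209548 Å)

The Bohr radius formula is:
r_n = n² a₀ / Z

where a₀ = 0.052917721 nm is the Bohr radius.

For N⁶⁺ (Z = 7) at n = 4:
r_4 = 4² × 0.052917721 nm / 7
r_4 = 16 × 0.052917721 nm / 7
r_4 = 0.8466835 nm / 7
r_4 = 0.120955 nm

The electron orbits at approximately 0.120955 nm from the nucleus.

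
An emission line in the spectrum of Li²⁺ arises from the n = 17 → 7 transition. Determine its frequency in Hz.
5.018e+14 Hz

First, find the transition energy:
E_17 = -13.6057 × 3² / 17² = -0.423707 eV
E_7 = -13.6057 × 3² / 7² = -2.499006 eV
|ΔE| = |E_7 - E_17| = 2.075299 eV

Convert to Joules: E = 2.075299 eV × (1.602177 × 10⁻¹⁹ J/eV) = 3.32500e-19 J

Using E = hf:
f = E/h = 3.32500e-19 J / (6.62607 × 10⁻³⁴ J·s)
f = 5.018e+14 Hz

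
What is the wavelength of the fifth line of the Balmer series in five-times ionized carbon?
11.03 nm

The lines of a series are numbered from the longest wavelength (smallest ΔE) outward; the fifth line is the transition from n = n_f + 5 to n_f.
The Balmer series has all transitions ending at n_f = 2.

For C⁵⁺ (Z = 6), the fifth line (ε-line) is the jump from n = 7 to n = 2:
E_7 = -13.6057 × 6² / 7² = -9.9960 eV
E_2 = -13.6057 × 6² / 2² = -122.4513 eV
ΔE = E_7 - E_2 = 112.4553 eV

λ = hc/E = 1239.84 eV·nm / 112.4553 eV
λ = 11.03 nm

This is the ε-line of the Balmer series in C⁵⁺.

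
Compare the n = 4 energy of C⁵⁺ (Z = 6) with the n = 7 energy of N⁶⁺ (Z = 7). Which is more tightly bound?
C⁵⁺ at n = 4 (E = -30.612825 eV)

Using E_n = -13.6057 Z² / n² eV:

C⁵⁺ (Z = 6) at n = 4:
E = -13.6057 × 6² / 4² = -13.6057 × 36 / 16 = -30.612825000 eV

N⁶⁺ (Z = 7) at n = 7:
E = -13.6057 × 7² / 7² = -13.6057 × 49 / 49 = -13.605700000 eV

Since -30.612825000 eV < -13.605700000 eV,
C⁵⁺ at n = 4 is more tightly bound (requires more energy to ionize).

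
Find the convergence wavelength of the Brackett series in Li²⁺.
162.00269 nm

The series limit corresponds to the transition from n = ∞ to n = 4.
This is the highest energy (shortest wavelength) transition in the Brackett series.

E_∞ = 0 eV
E_4 = -13.6057 × 3² / 4² = -7.653206250 eV

Energy at series limit:
ΔE = E_∞ - E_4 = 0 - (-7.653206250) = 7.653206250 eV
λ = hc/E = 1239.84 eV·nm / 7.653206250 eV = 162.00269 nm

This energy equals the ionization energy from the n = 4 state of Li²⁺.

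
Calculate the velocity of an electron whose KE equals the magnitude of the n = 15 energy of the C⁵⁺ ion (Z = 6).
8.75077e+05 m/s (or 0.291894% of c)

The binding energy at n = 15 for C⁵⁺ is:
E_15 = -13.6057 × 6²/15² = -2.17691200 eV
|E_15| = 2.17691200 eV

Convert to Joules:
KE = 2.17691200 eV × (1.602177 × 10⁻¹⁹ J/eV) = 3.4877983e-19 J

Using KE = ½mv²:
v = √(2·KE/m_e)
v = √(2 × 3.4877983e-19 J / 9.10938 × 10⁻³¹ kg)
v = 8.75077e+05 m/s

This is approximately 0.291894% the speed of light.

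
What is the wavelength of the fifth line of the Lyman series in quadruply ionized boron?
3.749205 nm

The lines of a series are numbered from the longest wavelength (smallest ΔE) outward; the fifth line is the transition from n = n_f + 5 to n_f.
The Lyman series has all transitions ending at n_f = 1.

For B⁴⁺ (Z = 5), the fifth line (ε-line) is the jump from n = 6 to n = 1:
E_6 = -13.6057 × 5² / 6² = -9.44840278 eV
E_1 = -13.6057 × 5² / 1² = -340.14250000 eV
ΔE = E_6 - E_1 = 330.69409722 eV

λ = hc/E = 1239.84 eV·nm / 330.69409722 eV
λ = 3.749205 nm

This is the ε-line of the Lyman series in B⁴⁺.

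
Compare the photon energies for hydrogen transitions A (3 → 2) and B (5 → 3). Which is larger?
3 → 2

Calculate the energy for each transition:

Transition 3 → 2:
ΔE₁ = |E_2 - E_3| = |-13.6057/2² - (-13.6057/3²)|
ΔE₁ = |-3.40142500 - (-1.51174444)| = 1.88968 eV

Transition 5 → 3:
ΔE₂ = |E_3 - E_5| = |-13.6057/3² - (-13.6057/5²)|
ΔE₂ = |-1.51174444 - (-0.54422800)| = 0.96752 eV

Since 1.88968 eV > 0.96752 eV, the transition 3 → 2 emits the more energetic photon.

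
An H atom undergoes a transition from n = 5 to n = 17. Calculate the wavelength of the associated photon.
2493.89795 nm

First, find the transition energy using E_n = -13.6057 / n² eV:
E_5 = -13.6057 / 5² = -0.54422800000 eV
E_17 = -13.6057 / 17² = -0.04707854671 eV

Photon energy: |ΔE| = |E_17 - E_5| = 0.49714945329 eV

Convert to wavelength using E = hc/λ with hc = 1239.84 eV·nm:
λ = hc/E = 1239.84 eV·nm / 0.49714945329 eV
λ = 2493.89795 nm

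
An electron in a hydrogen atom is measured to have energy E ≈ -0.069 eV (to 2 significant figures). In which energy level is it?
n = 14

The exact energy levels follow E_n = -13.6057 eV / n².

The measured value (-0.069 eV) is reported to only 2 significant figures, so we must test candidate n values and see which one matches to that precision.

Candidate energies:
  n = 12:  E = -13.6057/12² = -0.09448 eV
  n = 13:  E = -13.6057/13² = -0.08051 eV
  n = 14:  E = -13.6057/14² = -0.06942 eV  ← matches
  n = 15:  E = -13.6057/15² = -0.06047 eV
  n = 16:  E = -13.6057/16² = -0.05315 eV

Checking against the measurement of -0.069 eV (2 sig figs), only n = 14 agrees:
E_14 = -0.06942 eV, which rounds to -0.069 eV ✓

Therefore n = 14.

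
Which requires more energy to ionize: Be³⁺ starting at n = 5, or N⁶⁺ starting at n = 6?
N⁶⁺ at n = 6 (E = -18.51887 eV)

Using E_n = -13.6057 Z² / n² eV:

Be³⁺ (Z = 4) at n = 5:
E = -13.6057 × 4² / 5² = -13.6057 × 16 / 25 = -8.70764800 eV

N⁶⁺ (Z = 7) at n = 6:
E = -13.6057 × 7² / 6² = -13.6057 × 49 / 36 = -18.51886944 eV

Since -18.51886944 eV < -8.70764800 eV,
N⁶⁺ at n = 6 is more tightly bound (requires more energy to ionize).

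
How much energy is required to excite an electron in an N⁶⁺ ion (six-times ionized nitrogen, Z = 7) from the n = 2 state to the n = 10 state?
160.00303 eV

The energy levels of a hydrogen-like atom are E_n = -13.6057 Z² eV / n².

Energy at n = 2: E_2 = -13.6057 × 7² / 2² = -166.66982500 eV
Energy at n = 10: E_10 = -13.6057 × 7² / 10² = -6.66679300 eV

The excitation energy is the difference:
ΔE = E_10 - E_2
ΔE = -6.66679300 - (-166.66982500)
ΔE = 160.00303 eV

Since this is positive, energy must be absorbed (photon absorption).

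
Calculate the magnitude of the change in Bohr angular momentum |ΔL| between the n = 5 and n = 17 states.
1.26549e-33 J·s (or 12ℏ)

In the Bohr model, L_n = nℏ where ℏ = 1.0545718e-34 J·s.

L_17 = 17ℏ = 1.7927721e-33 J·s
L_5 = 5ℏ = 5.2728590e-34 J·s

ΔL = L_17 - L_5 = (17 - 5)ℏ = 12ℏ
ΔL = 12 × 1.0545718e-34 J·s = 1.26549e-33 J·s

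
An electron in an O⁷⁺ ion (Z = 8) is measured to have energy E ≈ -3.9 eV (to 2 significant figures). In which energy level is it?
n = 15

The exact energy levels follow E_n = -13.6057 Z² / n² eV with Z = 8.

The measured value (-3.9 eV) is reported to only 2 significant figures, so we must test candidate n values and see which one matches to that precision.

Candidate energies:
  n = 13:  E = -13.6057 × 8² / 13² = -5.15245 eV
  n = 14:  E = -13.6057 × 8² / 14² = -4.44268 eV
  n = 15:  E = -13.6057 × 8² / 15² = -3.87007 eV  ← matches
  n = 16:  E = -13.6057 × 8² / 16² = -3.40143 eV
  n = 17:  E = -13.6057 × 8² / 17² = -3.01303 eV

Checking against the measurement of -3.9 eV (2 sig figs), only n = 15 agrees:
E_15 = -3.87007 eV, which rounds to -3.9 eV ✓

Therefore n = 15.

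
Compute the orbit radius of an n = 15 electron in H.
11.90649 nm (or 119.06487 Å)

The Bohr radius formula is:
r_n = n² a₀ / Z

where a₀ = 0.05291772 nm is the Bohr radius.

For H (Z = 1) at n = 15:
r_15 = 15² × 0.05291772 nm / 1
r_15 = 225 × 0.05291772 nm / 1
r_15 = 11.906487 nm / 1
r_15 = 11.90649 nm

The electron orbits at approximately 11.90649 nm from the nucleus.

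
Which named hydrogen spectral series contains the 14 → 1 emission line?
Lyman series

The spectral series in hydrogen are named based on the final (lower) energy level:
- Lyman series: n_final = 1 (ultraviolet)
- Balmer series: n_final = 2 (visible/near-UV)
- Paschen series: n_final = 3 (infrared)
- Brackett series: n_final = 4 (infrared)
- Pfund series: n_final = 5 (far infrared)

Since this transition ends at n = 1, it belongs to the Lyman series.

For reference, this 14 → 1 line has photon energy
ΔE = 13.6057 eV × (1/1² - 1/14²) = 13.53628316 eV,
corresponding to wavelength λ = hc/ΔE = 1239.84 eV·nm / 13.53628316 eV = 91.593829 nm in the ultraviolet region.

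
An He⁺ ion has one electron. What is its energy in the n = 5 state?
-2.176912 eV

For hydrogen-like ions, the energy levels scale with Z²:
E_n = -13.6057 Z² / n² eV

For He⁺ (Z = 2) at n = 5:
E_5 = -13.6057 × 2² / 5²
E_5 = -13.6057 × 4 / 25
E_5 = -54.4228 / 25
E_5 = -2.176912 eV

The energy is 4 times more negative than hydrogen at the same n due to the stronger nuclear charge.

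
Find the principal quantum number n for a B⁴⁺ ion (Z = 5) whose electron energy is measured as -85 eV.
n = 2

The exact energy levels follow E_n = -13.6057 Z² / n² eV with Z = 5.

The measured value (-85 eV) is reported to only 2 significant figures, so we must test candidate n values and see which one matches to that precision.

Candidate energies:
  n = 1:  E = -13.6057 × 5² / 1² = -340.14250 eV
  n = 2:  E = -13.6057 × 5² / 2² = -85.03563 eV  ← matches
  n = 3:  E = -13.6057 × 5² / 3² = -37.79361 eV
  n = 4:  E = -13.6057 × 5² / 4² = -21.25891 eV

Checking against the measurement of -85 eV (2 sig figs), only n = 2 agrees:
E_2 = -85.03563 eV, which rounds to -85 eV ✓

Therefore n = 2.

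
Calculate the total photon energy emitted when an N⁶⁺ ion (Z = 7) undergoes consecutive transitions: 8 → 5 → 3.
63.66 eV

The energy levels of N⁶⁺ are E_n = -13.6057 × 7² / n² eV.

First transition (8 → 5):
ΔE₁ = |E_5 - E_8|
ΔE₁ = |-26.66717200 - (-10.41686406)| = 16.25031 eV

Second transition (5 → 3):
ΔE₂ = |E_3 - E_5|
ΔE₂ = |-74.07547778 - (-26.66717200)| = 47.40831 eV

Total energy released:
E_total = ΔE₁ + ΔE₂ = 16.25031 + 47.40831 = 63.66 eV

Note: This equals the direct transition 8 → 3: 63.66 eV ✓
Energy is conserved regardless of the path taken.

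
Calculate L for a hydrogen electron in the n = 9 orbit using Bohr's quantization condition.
9.49e-34 J·s (or 9ℏ)

In the Bohr model, angular momentum is quantized:
L = nℏ

where ℏ = h/(2π) = 1.0546e-34 J·s

For n = 9:
L = 9 × 1.0546e-34 J·s
L = 9.49e-34 J·s

This can also be written as L = 9ℏ.
The angular momentum is an integer multiple of the reduced Planck constant.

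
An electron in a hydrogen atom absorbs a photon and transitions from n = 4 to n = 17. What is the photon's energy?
0.8033 eV

The energy levels of a hydrogen-like atom are E_n = -13.6057 eV / n².

Energy at n = 4: E_4 = -13.6057 / 4² = -0.8503563 eV
Energy at n = 17: E_17 = -13.6057 / 17² = -0.0470785 eV

The excitation energy is the difference:
ΔE = E_17 - E_4
ΔE = -0.0470785 - (-0.8503563)
ΔE = 0.8033 eV

Since this is positive, energy must be absorbed (photon absorption).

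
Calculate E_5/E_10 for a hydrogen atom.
4.00000

Using E_n = -13.6057 Z² / n² eV with Z = 1:

E_5 = -13.6057 / 5² = -13.6057 / 25 = -0.54422800000 eV
E_10 = -13.6057 / 10² = -13.6057 / 100 = -0.13605700000 eV

The ratio is:
E_5/E_10 = (-0.54422800000) / (-0.13605700000)
E_5/E_10 = (-13.6057/25) / (-13.6057/100)
E_5/E_10 = 100/25
E_5/E_10 = 4.00000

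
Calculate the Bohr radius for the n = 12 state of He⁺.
3.81008 nm (or 38.10076 Å)

The Bohr radius formula is:
r_n = n² a₀ / Z

where a₀ = 0.05291772 nm is the Bohr radius.

For He⁺ (Z = 2) at n = 12:
r_12 = 12² × 0.05291772 nm / 2
r_12 = 144 × 0.05291772 nm / 2
r_12 = 7.620152 nm / 2
r_12 = 3.81008 nm

The electron orbits at approximately 3.81008 nm from the nucleus.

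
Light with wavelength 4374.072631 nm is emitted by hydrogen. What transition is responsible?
n = 12 → n = 6

First, find the photon energy from the wavelength (hc = 1239.84 eV·nm):
E = hc/λ = 1239.84 eV·nm / 4374.072631 nm = 0.28345208 eV

The energy levels of hydrogen satisfy E_n = -13.6057 / n² eV, so an emission n_i → n_f releases
ΔE = 13.6057 × (1/n_f² − 1/n_i²) eV.

Setting ΔE equal to the photon energy:
1/n_f² − 1/n_i² = 0.28345208 / 13.6057 = 0.020833333

Since 1/n_i² must be positive, we need 1/n_f² > 0.020833333, i.e. n_f ≤ 6. For each allowed n_f, solve n_i = (1/n_f² − 0.020833333)^(−1/2) and check whether it is a whole number:
  n_f = 1: 1/n_i² = 1.000000000 − 0.020833333 = 0.979166667 → n_i = 1.011  (not an integer) ✗
  n_f = 2: 1/n_i² = 0.250000000 − 0.020833333 = 0.229166667 → n_i = 2.089  (not an integer) ✗
  n_f = 3: 1/n_i² = 0.111111111 − 0.020833333 = 0.090277778 → n_i = 3.328  (not an integer) ✗
  n_f = 4: 1/n_i² = 0.062500000 − 0.020833333 = 0.041666667 → n_i = 4.899  (not an integer) ✗
  n_f = 5: 1/n_i² = 0.040000000 − 0.020833333 = 0.019166667 → n_i = 7.223  (not an integer) ✗
  n_f = 6: 1/n_i² = 0.027777778 − 0.020833333 = 0.006944445 → n_i = 12.000  → integer, n_i = 12 ✓

Only n_f = 6 gives an integer upper level, n_i = 12.

The transition is from n = 12 to n = 6 (emission).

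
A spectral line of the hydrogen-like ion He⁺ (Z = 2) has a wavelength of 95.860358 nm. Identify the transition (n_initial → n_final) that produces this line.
n = 9 → n = 2

First, find the photon energy from the wavelength (hc = 1239.84 eV·nm):
E = hc/λ = 1239.84 eV·nm / 95.860358 nm = 12.933814 eV

The energy levels of He⁺ satisfy E_n = -13.6057 × 2² / n² eV, so an emission n_i → n_f releases
ΔE = 13.6057 × 2² × (1/n_f² − 1/n_i²) eV.

Setting ΔE equal to the photon energy:
1/n_f² − 1/n_i² = 12.933814 / (13.6057 × 2²) = 0.23765433

Since 1/n_i² must be positive, we need 1/n_f² > 0.23765433, i.e. n_f ≤ 2. For each allowed n_f, solve n_i = (1/n_f² − 0.23765433)^(−1/2) and check whether it is a whole number:
  n_f = 1: 1/n_i² = 1.00000000 − 0.23765433 = 0.76234567 → n_i = 1.145  (not an integer) ✗
  n_f = 2: 1/n_i² = 0.25000000 − 0.23765433 = 0.01234567 → n_i = 9.000  → integer, n_i = 9 ✓

Only n_f = 2 gives an integer upper level, n_i = 9.

The transition is from n = 9 to n = 2 (emission).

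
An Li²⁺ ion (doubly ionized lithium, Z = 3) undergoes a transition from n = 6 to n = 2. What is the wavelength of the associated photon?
45.563 nm

First, find the transition energy using E_n = -13.6057 Z² / n² eV:
E_6 = -13.6057 × 3² / 6² = -3.40143 eV
E_2 = -13.6057 × 3² / 2² = -30.61283 eV

Photon energy: |ΔE| = |E_2 - E_6| = 27.21140 eV

Convert to wavelength using E = hc/λ with hc = 1239.84 eV·nm:
λ = hc/E = 1239.84 eV·nm / 27.21140 eV
λ = 45.563 nm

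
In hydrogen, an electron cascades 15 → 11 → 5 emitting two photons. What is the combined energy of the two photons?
0.483758 eV

The energy levels of hydrogen are E_n = -13.6057 / n² eV.

First transition (15 → 11):
ΔE₁ = |E_11 - E_15|
ΔE₁ = |-0.112443801653 - (-0.060469777778)| = 0.051974024 eV

Second transition (11 → 5):
ΔE₂ = |E_5 - E_11|
ΔE₂ = |-0.544228000000 - (-0.112443801653)| = 0.431784198 eV

Total energy released:
E_total = ΔE₁ + ΔE₂ = 0.051974024 + 0.431784198 = 0.483758 eV

Note: This equals the direct transition 15 → 5: 0.483758 eV ✓
Energy is conserved regardless of the path taken.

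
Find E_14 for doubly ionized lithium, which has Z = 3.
-0.62 eV

For hydrogen-like ions, the energy levels scale with Z²:
E_n = -13.6057 Z² / n² eV

For Li²⁺ (Z = 3) at n = 14:
E_14 = -13.6057 × 3² / 14²
E_14 = -13.6057 × 9 / 196
E_14 = -122.4513 / 196
E_14 = -0.62 eV

The energy is 9 times more negative than hydrogen at the same n due to the stronger nuclear charge.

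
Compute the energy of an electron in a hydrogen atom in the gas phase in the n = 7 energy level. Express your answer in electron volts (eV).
-0.278 eV

The energy levels of a hydrogen-like atom are given by:
E_n = -13.6057 eV / n²

For n = 7:
E_7 = -13.6057 eV / 7²
E_7 = -13.6057 eV / 49
E_7 = -0.278 eV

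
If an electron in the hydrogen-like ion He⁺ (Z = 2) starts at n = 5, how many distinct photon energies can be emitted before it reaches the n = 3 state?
3

The electron can occupy levels n = 3, 4, ..., 5 during de-excitation — that is m = 5 - 3 + 1 = 3 distinct levels.

The number of distinct spectral lines equals the number of ways to choose 2 of these m levels (each pair gives one possible emission transition):

Number of lines = m(m-1)/2 = 3×2/2 = 3

These correspond to all possible transitions between the 3 levels:
5 → 4, 5 → 3, 4 → 3

Each transition produces a photon with a unique energy (and thus wavelength). This count does not depend on Z.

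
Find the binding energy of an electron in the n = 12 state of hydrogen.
0.094484 eV

The ionization energy is the energy needed to remove the electron completely (n → ∞).

For hydrogen, E_n = -13.6057 eV / n².

At n = 12: E_12 = -13.6057 / 12² = -0.094484028 eV
At n = ∞: E_∞ = 0 eV

Ionization energy = E_∞ - E_12 = 0 - (-0.094484028) = 0.094484028 eV
Ionization energy ≈ 0.094484 eV

This is also called the binding energy of the electron in state n = 12.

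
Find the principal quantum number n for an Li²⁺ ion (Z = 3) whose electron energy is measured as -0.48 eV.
n = 16

The exact energy levels follow E_n = -13.6057 Z² / n² eV with Z = 3.

The measured value (-0.48 eV) is reported to only 2 significant figures, so we must test candidate n values and see which one matches to that precision.

Candidate energies:
  n = 14:  E = -13.6057 × 3² / 14² = -0.624752 eV
  n = 15:  E = -13.6057 × 3² / 15² = -0.544228 eV
  n = 16:  E = -13.6057 × 3² / 16² = -0.478325 eV  ← matches
  n = 17:  E = -13.6057 × 3² / 17² = -0.423707 eV
  n = 18:  E = -13.6057 × 3² / 18² = -0.377936 eV

Checking against the measurement of -0.48 eV (2 sig figs), only n = 16 agrees:
E_16 = -0.478325 eV, which rounds to -0.48 eV ✓

Therefore n = 16.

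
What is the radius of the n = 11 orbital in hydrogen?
6.4030 nm (or 64.0304 Å)

The Bohr radius formula is:
r_n = n² a₀ / Z

where a₀ = 0.0529177 nm is the Bohr radius.

For H (Z = 1) at n = 11:
r_11 = 11² × 0.0529177 nm / 1
r_11 = 121 × 0.0529177 nm / 1
r_11 = 6.40304 nm / 1
r_11 = 6.4030 nm

The electron orbits at approximately 6.4030 nm from the nucleus.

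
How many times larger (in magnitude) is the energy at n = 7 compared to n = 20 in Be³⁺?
8.163265

Using E_n = -13.6057 Z² / n² eV with Z = 4:

E_7 = -13.6057 × 4² / 7² = -217.6912 / 49 = -4.442677551020 eV
E_20 = -13.6057 × 4² / 20² = -217.6912 / 400 = -0.544228000000 eV

The ratio is:
E_7/E_20 = (-4.442677551020) / (-0.544228000000)
E_7/E_20 = (-217.6912/49) / (-217.6912/400)
E_7/E_20 = 400/49
E_7/E_20 = 8.163265
(Note: the Z² factors cancel in the ratio.)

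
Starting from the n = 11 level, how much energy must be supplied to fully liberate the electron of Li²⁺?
1.011994 eV

The ionization energy is the energy needed to remove the electron completely (n → ∞).

For a hydrogen-like ion with Z = 3, E_n = -13.6057 Z² / n² eV.

At n = 11: E_11 = -13.6057 × 3² / 11² = -1.011994215 eV
At n = ∞: E_∞ = 0 eV

Ionization energy = E_∞ - E_11 = 0 - (-1.011994215) = 1.011994215 eV
Ionization energy ≈ 1.011994 eV

This is also called the binding energy of the electron in state n = 11.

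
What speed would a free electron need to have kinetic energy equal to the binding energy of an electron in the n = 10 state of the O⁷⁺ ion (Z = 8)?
1.750e+06 m/s (or 0.5838% of c)

The binding energy at n = 10 for O⁷⁺ is:
E_10 = -13.6057 × 8²/10² = -8.707648 eV
|E_10| = 8.707648 eV

Convert to Joules:
KE = 8.707648 eV × (1.602177 × 10⁻¹⁹ J/eV) = 1.39512e-18 J

Using KE = ½mv²:
v = √(2·KE/m_e)
v = √(2 × 1.39512e-18 J / 9.10938 × 10⁻³¹ kg)
v = 1.750e+06 m/s

This is approximately 0.5838% the speed of light.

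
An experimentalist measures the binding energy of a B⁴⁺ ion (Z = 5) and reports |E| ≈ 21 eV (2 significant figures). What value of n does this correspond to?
n = 4

The exact energy levels follow E_n = -13.6057 Z² / n² eV with Z = 5.

The measured value (-21 eV) is reported to only 2 significant figures, so we must test candidate n values and see which one matches to that precision.

Candidate energies:
  n = 2:  E = -13.6057 × 5² / 2² = -85.03563 eV
  n = 3:  E = -13.6057 × 5² / 3² = -37.79361 eV
  n = 4:  E = -13.6057 × 5² / 4² = -21.25891 eV  ← matches
  n = 5:  E = -13.6057 × 5² / 5² = -13.60570 eV
  n = 6:  E = -13.6057 × 5² / 6² = -9.44840 eV

Checking against the measurement of -21 eV (2 sig figs), only n = 4 agrees:
E_4 = -21.25891 eV, which rounds to -21 eV ✓

Therefore n = 4.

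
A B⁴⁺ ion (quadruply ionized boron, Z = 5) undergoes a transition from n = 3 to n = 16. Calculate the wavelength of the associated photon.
34.0009 nm

First, find the transition energy using E_n = -13.6057 Z² / n² eV:
E_3 = -13.6057 × 5² / 3² = -37.793611 eV
E_16 = -13.6057 × 5² / 16² = -1.328682 eV

Photon energy: |ΔE| = |E_16 - E_3| = 36.464929 eV

Convert to wavelength using E = hc/λ with hc = 1239.84 eV·nm:
λ = hc/E = 1239.84 eV·nm / 36.464929 eV
λ = 34.0009 nm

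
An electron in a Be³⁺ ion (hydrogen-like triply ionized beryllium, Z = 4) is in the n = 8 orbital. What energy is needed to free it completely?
3.40 eV

The ionization energy is the energy needed to remove the electron completely (n → ∞).

For a hydrogen-like ion with Z = 4, E_n = -13.6057 Z² / n² eV.

At n = 8: E_8 = -13.6057 × 4² / 8² = -3.40143 eV
At n = ∞: E_∞ = 0 eV

Ionization energy = E_∞ - E_8 = 0 - (-3.40143) = 3.40143 eV
Ionization energy ≈ 3.40 eV

This is also called the binding energy of the electron in state n = 8.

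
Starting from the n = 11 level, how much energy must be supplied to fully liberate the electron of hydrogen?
0.112 eV

The ionization energy is the energy needed to remove the electron completely (n → ∞).

For hydrogen, E_n = -13.6057 eV / n².

At n = 11: E_11 = -13.6057 / 11² = -0.112444 eV
At n = ∞: E_∞ = 0 eV

Ionization energy = E_∞ - E_11 = 0 - (-0.112444) = 0.112444 eV
Ionization energy ≈ 0.112 eV

This is also called the binding energy of the electron in state n = 11.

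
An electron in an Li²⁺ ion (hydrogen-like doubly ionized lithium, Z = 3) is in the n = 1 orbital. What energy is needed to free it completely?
122.451300 eV

The ionization energy is the energy needed to remove the electron completely (n → ∞).

For a hydrogen-like ion with Z = 3, E_n = -13.6057 Z² / n² eV.

At n = 1: E_1 = -13.6057 × 3² / 1² = -122.451300000 eV
At n = ∞: E_∞ = 0 eV

Ionization energy = E_∞ - E_1 = 0 - (-122.451300000) = 122.451300000 eV
Ionization energy ≈ 122.451300 eV

This is also called the binding energy of the electron in state n = 1.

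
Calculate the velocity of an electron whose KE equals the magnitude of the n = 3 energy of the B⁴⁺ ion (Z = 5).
3.65e+06 m/s (or 1.216% of c)

The binding energy at n = 3 for B⁴⁺ is:
E_3 = -13.6057 × 5²/3² = -37.79361 eV
|E_3| = 37.79361 eV

Convert to Joules:
KE = 37.79361 eV × (1.602177 × 10⁻¹⁹ J/eV) = 6.0552e-18 J

Using KE = ½mv²:
v = √(2·KE/m_e)
v = √(2 × 6.0552e-18 J / 9.10938 × 10⁻³¹ kg)
v = 3.65e+06 m/s

This is approximately 1.216% the speed of light.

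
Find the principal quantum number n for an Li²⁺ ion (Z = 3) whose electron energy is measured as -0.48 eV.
n = 16

The exact energy levels follow E_n = -13.6057 Z² / n² eV with Z = 3.

The measured value (-0.48 eV) is reported to only 2 significant figures, so we must test candidate n values and see which one matches to that precision.

Candidate energies:
  n = 14:  E = -13.6057 × 3² / 14² = -0.62475 eV
  n = 15:  E = -13.6057 × 3² / 15² = -0.54423 eV
  n = 16:  E = -13.6057 × 3² / 16² = -0.47833 eV  ← matches
  n = 17:  E = -13.6057 × 3² / 17² = -0.42371 eV
  n = 18:  E = -13.6057 × 3² / 18² = -0.37794 eV

Checking against the measurement of -0.48 eV (2 sig figs), only n = 16 agrees:
E_16 = -0.47833 eV, which rounds to -0.48 eV ✓

Therefore n = 16.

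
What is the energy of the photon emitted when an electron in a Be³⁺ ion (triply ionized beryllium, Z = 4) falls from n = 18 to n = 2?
53.750914 eV

The energy levels are E_n = -13.6057 Z² eV / n².

Energy at n = 18: E_18 = -13.6057 × 4² / 18² = -0.671886420 eV
Energy at n = 2: E_2 = -13.6057 × 4² / 2² = -54.422800000 eV

For emission (electron falling to lower state), the photon energy is:
E_photon = E_18 - E_2 = |-0.671886420 - (-54.422800000)|
E_photon = 53.750914 eV

This energy is carried away by the emitted photon.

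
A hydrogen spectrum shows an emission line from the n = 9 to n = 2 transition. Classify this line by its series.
Balmer series

The spectral series in hydrogen are named based on the final (lower) energy level:
- Lyman series: n_final = 1 (ultraviolet)
- Balmer series: n_final = 2 (visible/near-UV)
- Paschen series: n_final = 3 (infrared)
- Brackett series: n_final = 4 (infrared)
- Pfund series: n_final = 5 (far infrared)

Since this transition ends at n = 2, it belongs to the Balmer series.

For reference, this 9 → 2 line has photon energy
ΔE = 13.6057 eV × (1/2² - 1/9²) = 3.2334534 eV,
corresponding to wavelength λ = hc/ΔE = 1239.84 eV·nm / 3.2334534 eV = 383.441 nm in the visible/near-UV region.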